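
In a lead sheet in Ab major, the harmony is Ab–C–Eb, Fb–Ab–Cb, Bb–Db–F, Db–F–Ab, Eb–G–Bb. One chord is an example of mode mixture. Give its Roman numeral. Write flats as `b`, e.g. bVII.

bVI

The diatonic triads in Ab major are Ab, Bbm, Cm, Db, Eb, Fm, Gdim. Ab–C–Eb = Ab, Bb–Db–F = Bbm, Db–F–Ab = Db and Eb–G–Bb = Eb are all diatonic. Fb–Ab–Cb doesn't fit — on degree 6 Ab major would have Fm (vi). Fb is the degree-6 chord of Ab minor, so it is the borrowed bVI.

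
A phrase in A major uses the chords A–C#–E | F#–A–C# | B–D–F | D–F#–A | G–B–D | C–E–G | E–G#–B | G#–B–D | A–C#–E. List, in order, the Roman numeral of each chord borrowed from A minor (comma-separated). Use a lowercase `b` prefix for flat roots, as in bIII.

ii°, bVII, bIII

A major has the diatonic set A, Bm, C#m, D, E, F#m, G#dim. A–C#–E = A, F#–A–C# = F#m, D–F#–A = D, E–G#–B = E and G#–B–D = G#dim are all diatonic. B–D–F is not: scale degree 2 in A major carries Bm (ii). In A minor the chord on that degree is Bdim, so here it functions as ii°, borrowed from the parallel minor. G–B–D doesn't fit — on degree 7 A major would have G#dim (vii°). G is the degree-7 chord of A minor, so it is the borrowed bVII. But C–E–G is foreign: the diatonic iii on degree 3 is C#m, whereas C comes from A minor. It is labeled bIII.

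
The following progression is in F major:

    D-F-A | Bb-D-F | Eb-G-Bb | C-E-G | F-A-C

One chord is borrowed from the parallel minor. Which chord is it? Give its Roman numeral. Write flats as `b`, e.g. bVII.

The diatonic triads in F major are F, Gm, Am, Bb, C, Dm, Edim. D–F–A = Dm, Bb–D–F = Bb, C–E–G = C and F–A–C = F are all diatonic. Eb–G–Bb is not: scale degree 7 in F major carries Edim (vii°). In F minor the chord on that degree is Eb, so here it functions as bVII, borrowed from the parallel minor.

bVII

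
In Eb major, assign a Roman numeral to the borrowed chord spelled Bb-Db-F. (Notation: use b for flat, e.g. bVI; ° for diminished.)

Bb is scale degree 5 in Eb major. Diatonically Eb major has Bb (V) on that degree; Bb–Db–F is instead the minor chord native to Eb minor, so it takes the label v.

v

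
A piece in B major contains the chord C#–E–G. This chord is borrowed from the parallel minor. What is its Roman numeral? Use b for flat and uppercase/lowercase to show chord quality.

The root C# is the diatonic 2nd degree of B major; the borrowing shows in the chord quality. The diatonic chord on degree 2 would be C#m (ii), but C#–E–G is the diminished chord from B minor. As a borrowed chord it is labeled ii°.

ii°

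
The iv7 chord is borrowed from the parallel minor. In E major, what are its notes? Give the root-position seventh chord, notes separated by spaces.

A C E G

The root, A, is scale degree 4 — the same note in E major and E minor; only the chord quality changes. Stacking thirds in E minor on A gives A–C–E–G.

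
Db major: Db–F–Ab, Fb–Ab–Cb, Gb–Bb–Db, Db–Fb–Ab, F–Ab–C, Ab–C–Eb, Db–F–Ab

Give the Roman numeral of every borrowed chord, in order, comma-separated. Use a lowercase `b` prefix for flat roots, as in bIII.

Db major has the diatonic set Db, Ebm, Fm, Gb, Ab, Bbm, Cdim. Of the given chords, Db–F–Ab = Db, Gb–Bb–Db = Gb, F–Ab–C = Fm and Ab–C–Eb = Ab are diatonic. Fb–Ab–Cb is not: scale degree 3 in Db major carries Fm (iii). In Db minor the chord on that degree is Fb, so here it functions as bIII, borrowed from the parallel minor. Db–Fb–Ab doesn't fit — on degree 1 Db major would have Db (I). Dbm is the degree-1 chord of Db minor, so it is the borrowed i.

bIII, i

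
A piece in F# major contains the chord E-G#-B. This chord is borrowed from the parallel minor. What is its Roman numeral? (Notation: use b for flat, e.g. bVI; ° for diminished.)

In F# major scale degree 7 is E#; E is its lowered form, from F# minor. The diatonic chord on degree 7 would be E#dim (vii°), but E–G#–B is the major chord from F# minor. As a borrowed chord it is labeled bVII.

bVII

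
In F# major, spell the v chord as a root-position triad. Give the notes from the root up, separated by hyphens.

v is built on scale degree 5, which is C# in both F# major and its parallel. Building the minor chord from the parallel minor on C#: C#–E–G#.

C#-E-G#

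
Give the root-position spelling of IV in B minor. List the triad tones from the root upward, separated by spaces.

E G# B

The root, E, is scale degree 4 — the same note in B minor and B major; only the chord quality changes. Building the major chord from the parallel major on E: E–G#–B.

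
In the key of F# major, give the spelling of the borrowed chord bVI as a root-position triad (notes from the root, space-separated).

D F# A

bVI is built on the lowered scale degree 6. In F# major degree 6 is D#; lowered it becomes D. Stacking thirds in F# minor on D gives D–F#–A.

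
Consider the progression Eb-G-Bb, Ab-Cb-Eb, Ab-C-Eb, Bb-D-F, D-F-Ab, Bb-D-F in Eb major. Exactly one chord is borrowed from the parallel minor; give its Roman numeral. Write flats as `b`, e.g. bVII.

iv

In Eb major the diatonic chords are Eb, Fm, Gm, Ab, Bb, Cm, Ddim. Eb–G–Bb = Eb, Ab–C–Eb = Ab, Bb–D–F = Bb and D–F–Ab = Ddim all belong to that set. Ab–Cb–Eb is not: scale degree 4 in Eb major carries Ab (IV). In Eb minor the chord on that degree is Abm, so here it functions as iv, borrowed from the parallel minor.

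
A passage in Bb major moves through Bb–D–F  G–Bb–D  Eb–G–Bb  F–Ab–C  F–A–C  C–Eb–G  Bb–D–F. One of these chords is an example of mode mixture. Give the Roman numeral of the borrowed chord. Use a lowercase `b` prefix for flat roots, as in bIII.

v

The diatonic triads in Bb major are Bb, Cm, Dm, Eb, F, Gm, Adim. Of the given chords, Bb–D–F = Bb, G–Bb–D = Gm, Eb–G–Bb = Eb, F–A–C = F and C–Eb–G = Cm are diatonic. But F–Ab–C is foreign: the diatonic V on degree 5 is F, whereas Fm comes from Bb minor. It is labeled v.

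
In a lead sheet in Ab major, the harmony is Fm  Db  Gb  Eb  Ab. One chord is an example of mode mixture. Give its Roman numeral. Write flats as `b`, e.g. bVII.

In Ab major the diatonic chords are Ab, Bbm, Cm, Db, Eb, Fm, Gdim. Fm, Db, Eb and Ab are all diatonic. Gb (Gb–Bb–Db) doesn't fit — on degree 7 Ab major would have Gdim (vii°). Gb is the degree-7 chord of Ab minor, so it is the borrowed bVII.

bVII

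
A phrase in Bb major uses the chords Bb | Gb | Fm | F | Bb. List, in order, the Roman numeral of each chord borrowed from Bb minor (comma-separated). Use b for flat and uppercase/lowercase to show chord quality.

The diatonic triads in Bb major are Bb, Cm, Dm, Eb, F, Gm, Adim. Of the given chords, Bb and F are diatonic. Gb (Gb–Bb–Db) is not: scale degree 6 in Bb major carries Gm (vi). In Bb minor the chord on that degree is Gb, so here it functions as bVI, borrowed from the parallel minor. But Fm (F–Ab–C) is foreign: the diatonic V on degree 5 is F, whereas Fm comes from Bb minor. It is labeled v.

bVI, v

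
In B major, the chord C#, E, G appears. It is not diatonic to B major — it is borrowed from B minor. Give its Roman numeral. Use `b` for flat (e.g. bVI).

ii°

C# is scale degree 2 in B major. C#–E–G is a diminished chord — the form found in B minor, not the diatonic ii (C#m). Borrowed into B major it is written ii°.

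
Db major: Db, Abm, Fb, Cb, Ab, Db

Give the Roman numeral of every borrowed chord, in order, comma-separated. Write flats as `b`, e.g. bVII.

In Db major the diatonic chords are Db, Ebm, Fm, Gb, Ab, Bbm, Cdim. Of the given chords, Db and Ab are diatonic. But Abm (Ab–Cb–Eb) is foreign: the diatonic V on degree 5 is Ab, whereas Abm comes from Db minor. It is labeled v. But Fb (Fb–Ab–Cb) is foreign: the diatonic iii on degree 3 is Fm, whereas Fb comes from Db minor. It is labeled bIII. Cb (Cb–Eb–Gb) doesn't fit — on degree 7 Db major would have Cdim (vii°). Cb is the degree-7 chord of Db minor, so it is the borrowed bVII.

v, bIII, bVII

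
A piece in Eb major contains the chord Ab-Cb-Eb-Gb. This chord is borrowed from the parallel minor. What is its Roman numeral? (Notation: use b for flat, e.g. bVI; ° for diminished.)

The root Ab is the diatonic 4th degree of Eb major; the borrowing shows in the chord quality. Diatonically Eb major has Ab (IV) on that degree; Ab–Cb–Eb–Gb is instead the minor-seventh chord native to Eb minor, so it takes the label iv7.

iv7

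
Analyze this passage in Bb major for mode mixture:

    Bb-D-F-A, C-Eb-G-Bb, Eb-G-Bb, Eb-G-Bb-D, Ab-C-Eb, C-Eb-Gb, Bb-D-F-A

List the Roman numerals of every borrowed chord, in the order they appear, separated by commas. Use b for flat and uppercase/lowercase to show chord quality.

bVII, ii°

In Bb major the diatonic chords are Bb, Cm, Dm, Eb, F, Gm, Adim. Of the given chords, Bb–D–F–A = Bbmaj7, C–Eb–G–Bb = Cm7, Eb–G–Bb = Eb and Eb–G–Bb–D = Ebmaj7 are diatonic. Ab–C–Eb is not: scale degree 7 in Bb major carries Adim (vii°). In Bb minor the chord on that degree is Ab, so here it functions as bVII, borrowed from the parallel minor. C–Eb–Gb doesn't fit — on degree 2 Bb major would have Cm (ii). Cdim is the degree-2 chord of Bb minor, so it is the borrowed ii°.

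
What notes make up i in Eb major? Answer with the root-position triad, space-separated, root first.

The root, Eb, is scale degree 1 — the same note in Eb major and Eb minor; only the chord quality changes. In Eb minor the chord on Eb is Eb–Gb–Bb.

Eb Gb Bb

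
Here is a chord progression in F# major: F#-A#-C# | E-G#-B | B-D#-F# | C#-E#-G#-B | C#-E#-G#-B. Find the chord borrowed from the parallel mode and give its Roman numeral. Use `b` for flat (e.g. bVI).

bVII

The diatonic triads in F# major are F#, G#m, A#m, B, C#, D#m, E#dim. F#–A#–C# = F#, B–D#–F# = B and C#–E#–G#–B = C#7 all belong to that set. But E–G#–B is foreign: the diatonic vii° on degree 7 is E#dim, whereas E comes from F# minor. It is labeled bVII.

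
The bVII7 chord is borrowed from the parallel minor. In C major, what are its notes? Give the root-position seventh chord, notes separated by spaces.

bVII7 is built on the lowered scale degree 7. In C major degree 7 is B; lowered it becomes Bb. Stacking thirds in C minor on Bb gives Bb–D–F–Ab.

Bb D F Ab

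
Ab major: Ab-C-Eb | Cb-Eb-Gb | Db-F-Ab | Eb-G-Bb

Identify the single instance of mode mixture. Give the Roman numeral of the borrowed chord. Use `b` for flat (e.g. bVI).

The diatonic triads in Ab major are Ab, Bbm, Cm, Db, Eb, Fm, Gdim. Of the given chords, Ab–C–Eb = Ab, Db–F–Ab = Db and Eb–G–Bb = Eb are diatonic. Cb–Eb–Gb doesn't fit — on degree 3 Ab major would have Cm (iii). Cb is the degree-3 chord of Ab minor, so it is the borrowed bIII.

bIII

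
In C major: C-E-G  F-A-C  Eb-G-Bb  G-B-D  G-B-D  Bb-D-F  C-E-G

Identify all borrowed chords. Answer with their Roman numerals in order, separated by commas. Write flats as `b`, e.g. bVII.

bIII, bVII

C major has the diatonic set C, Dm, Em, F, G, Am, Bdim. C–E–G = C, F–A–C = F and G–B–D = G are all diatonic. Eb–G–Bb is not: scale degree 3 in C major carries Em (iii). In C minor the chord on that degree is Eb, so here it functions as bIII, borrowed from the parallel minor. Bb–D–F doesn't fit — on degree 7 C major would have Bdim (vii°). Bb is the degree-7 chord of C minor, so it is the borrowed bVII.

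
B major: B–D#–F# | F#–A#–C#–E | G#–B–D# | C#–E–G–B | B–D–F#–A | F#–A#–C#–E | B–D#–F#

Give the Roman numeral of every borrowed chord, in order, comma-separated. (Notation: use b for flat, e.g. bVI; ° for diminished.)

In B major the diatonic chords are B, C#m, D#m, E, F#, G#m, A#dim. B–D#–F# = B, F#–A#–C#–E = F#7 and G#–B–D# = G#m all belong to that set. C#–E–G–B is not: scale degree 2 in B major carries C#m (ii). In B minor the chord on that degree is C#m7b5, so here it functions as iiø7, borrowed from the parallel minor. B–D–F#–A doesn't fit — on degree 1 B major would have B (I). Bm7 is the degree-1 chord of B minor, so it is the borrowed i7.

iiø7, i7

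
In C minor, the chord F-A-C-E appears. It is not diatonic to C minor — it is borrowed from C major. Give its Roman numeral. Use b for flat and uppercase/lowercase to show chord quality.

F is scale degree 4 in C minor. Diatonically C minor has Fm (iv) on that degree; F–A–C–E is instead the major-seventh chord native to C major, so it takes the label IVmaj7.

IVmaj7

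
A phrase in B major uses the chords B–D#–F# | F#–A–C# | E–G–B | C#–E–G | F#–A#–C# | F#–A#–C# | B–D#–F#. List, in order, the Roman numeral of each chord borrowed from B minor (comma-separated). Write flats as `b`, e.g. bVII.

The diatonic triads in B major are B, C#m, D#m, E, F#, G#m, A#dim. B–D#–F# = B and F#–A#–C# = F# both belong to that set. But F#–A–C# is foreign: the diatonic V on degree 5 is F#, whereas F#m comes from B minor. It is labeled v. E–G–B doesn't fit — on degree 4 B major would have E (IV). Em is the degree-4 chord of B minor, so it is the borrowed iv. C#–E–G is not: scale degree 2 in B major carries C#m (ii). In B minor the chord on that degree is C#dim, so here it functions as ii°, borrowed from the parallel minor.

v, iv, ii°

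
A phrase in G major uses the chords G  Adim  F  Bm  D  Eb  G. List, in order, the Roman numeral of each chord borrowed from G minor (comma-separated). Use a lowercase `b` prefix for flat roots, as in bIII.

ii°, bVII, bVI

In G major the diatonic chords are G, Am, Bm, C, D, Em, F#dim. Of the given chords, G, Bm and D are diatonic. Adim (A–C–Eb) doesn't fit — on degree 2 G major would have Am (ii). Adim is the degree-2 chord of G minor, so it is the borrowed ii°. F (F–A–C) is not: scale degree 7 in G major carries F#dim (vii°). In G minor the chord on that degree is F, so here it functions as bVII, borrowed from the parallel minor. Eb (Eb–G–Bb) doesn't fit — on degree 6 G major would have Em (vi). Eb is the degree-6 chord of G minor, so it is the borrowed bVI.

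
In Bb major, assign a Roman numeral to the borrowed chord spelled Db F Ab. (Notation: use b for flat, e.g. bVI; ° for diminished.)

bIII

The root Db is the lowered 3rd scale degree — diatonically Bb major has D there. The diatonic chord on degree 3 would be Dm (iii), but Db–F–Ab is the major chord from Bb minor. As a borrowed chord it is labeled bIII.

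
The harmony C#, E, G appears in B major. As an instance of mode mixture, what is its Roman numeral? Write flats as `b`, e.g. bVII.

ii°

The root C# is the diatonic 2nd degree of B major; the borrowing shows in the chord quality. C#–E–G is a diminished chord — the form found in B minor, not the diatonic ii (C#m). Borrowed into B major it is written ii°.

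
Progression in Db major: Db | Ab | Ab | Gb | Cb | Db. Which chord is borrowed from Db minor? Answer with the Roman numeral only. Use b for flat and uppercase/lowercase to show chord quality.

bVII

In Db major the diatonic chords are Db, Ebm, Fm, Gb, Ab, Bbm, Cdim. Of the given chords, Db, Ab and Gb are diatonic. Cb (Cb–Eb–Gb) doesn't fit — on degree 7 Db major would have Cdim (vii°). Cb is the degree-7 chord of Db minor, so it is the borrowed bVII.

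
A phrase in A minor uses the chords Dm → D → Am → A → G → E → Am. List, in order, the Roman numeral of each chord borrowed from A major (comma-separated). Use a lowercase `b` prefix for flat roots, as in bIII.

A minor has the diatonic set Am, Bdim, C, Dm, E, F, G (with V from harmonic minor). Dm, Am, G and E are all diatonic. But D (D–F#–A) is foreign: the diatonic iv on degree 4 is Dm, whereas D comes from A major. It is labeled IV. A (A–C#–E) is not: scale degree 1 in A minor carries Am (i). In A major the chord on that degree is A, so here it functions as I, borrowed from the parallel major.

IV, I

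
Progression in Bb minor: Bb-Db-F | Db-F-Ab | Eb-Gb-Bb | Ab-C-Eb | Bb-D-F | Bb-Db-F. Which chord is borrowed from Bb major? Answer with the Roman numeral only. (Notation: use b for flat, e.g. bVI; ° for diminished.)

Bb minor has the diatonic set Bbm, Cdim, Db, Ebm, F, Gb, Ab (with V from harmonic minor). Of the given chords, Bb–Db–F = Bbm, Db–F–Ab = Db, Eb–Gb–Bb = Ebm and Ab–C–Eb = Ab are diatonic. Bb–D–F doesn't fit — on degree 1 Bb minor would have Bbm (i). Bb is the degree-1 chord of Bb major, so it is the borrowed I.

I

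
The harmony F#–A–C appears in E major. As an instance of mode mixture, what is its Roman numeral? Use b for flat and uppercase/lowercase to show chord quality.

The root F# is the diatonic 2nd degree of E major; the borrowing shows in the chord quality. F#–A–C is a diminished chord — the form found in E minor, not the diatonic ii (F#m). Borrowed into E major it is written ii°.

ii°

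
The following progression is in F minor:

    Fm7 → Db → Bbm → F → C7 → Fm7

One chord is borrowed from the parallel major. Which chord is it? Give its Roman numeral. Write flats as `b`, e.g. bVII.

I

The diatonic triads in F minor (with V from harmonic minor) are Fm, Gdim, Ab, Bbm, C, Db, Eb. Fm7, Db, Bbm and C7 all belong to that set. But F (F–A–C) is foreign: the diatonic i on degree 1 is Fm, whereas F comes from F major. It is labeled I.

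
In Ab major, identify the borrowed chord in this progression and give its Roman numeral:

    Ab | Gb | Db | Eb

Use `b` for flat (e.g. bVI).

bVII

In Ab major the diatonic chords are Ab, Bbm, Cm, Db, Eb, Fm, Gdim. Ab, Db and Eb all belong to that set. Gb (Gb–Bb–Db) is not: scale degree 7 in Ab major carries Gdim (vii°). In Ab minor the chord on that degree is Gb, so here it functions as bVII, borrowed from the parallel minor.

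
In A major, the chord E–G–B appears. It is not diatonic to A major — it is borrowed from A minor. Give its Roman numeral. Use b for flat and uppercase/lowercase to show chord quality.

v

E is scale degree 5 in A major. E–G–B is a minor chord — the form found in A minor, not the diatonic V (E). Borrowed into A major it is written v.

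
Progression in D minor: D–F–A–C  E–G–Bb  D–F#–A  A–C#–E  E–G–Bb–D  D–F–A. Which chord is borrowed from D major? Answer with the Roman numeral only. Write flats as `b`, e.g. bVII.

The diatonic triads in D minor (with V from harmonic minor) are Dm, Edim, F, Gm, A, Bb, C. D–F–A–C = Dm7, E–G–Bb = Edim, A–C#–E = A, E–G–Bb–D = Em7b5 and D–F–A = Dm all belong to that set. But D–F#–A is foreign: the diatonic i on degree 1 is Dm, whereas D comes from D major. It is labeled I.

I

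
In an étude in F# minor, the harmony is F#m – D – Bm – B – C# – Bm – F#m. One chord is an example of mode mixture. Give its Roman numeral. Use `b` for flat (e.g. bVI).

IV

The diatonic triads in F# minor (with V from harmonic minor) are F#m, G#dim, A, Bm, C#, D, E. Of the given chords, F#m, D, Bm and C# are diatonic. B (B–D#–F#) doesn't fit — on degree 4 F# minor would have Bm (iv). B is the degree-4 chord of F# major, so it is the borrowed IV.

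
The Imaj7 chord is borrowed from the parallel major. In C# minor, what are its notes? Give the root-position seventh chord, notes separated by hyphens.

C#-E#-G#-B#

Imaj7 is built on scale degree 1, which is C# in both C# minor and its parallel. In C# major the chord on C# is C#–E#–G#–B#.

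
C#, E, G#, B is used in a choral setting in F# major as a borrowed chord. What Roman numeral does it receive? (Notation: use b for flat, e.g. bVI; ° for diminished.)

v7

The root C# is the diatonic 5th degree of F# major; the borrowing shows in the chord quality. C#–E–G#–B is a minor-seventh chord — the form found in F# minor, not the diatonic V (C#). Borrowed into F# major it is written v7.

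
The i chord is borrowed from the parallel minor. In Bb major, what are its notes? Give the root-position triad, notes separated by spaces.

Bb Db F

i is built on scale degree 1, which is Bb in both Bb major and its parallel. Building the minor chord from the parallel minor on Bb: Bb–Db–F.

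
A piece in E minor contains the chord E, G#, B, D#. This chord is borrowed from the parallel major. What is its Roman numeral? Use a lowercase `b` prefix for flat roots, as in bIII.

Imaj7

E is scale degree 1 in E minor. E–G#–B–D# is a major-seventh chord — the form found in E major, not the diatonic i (Em). Borrowed into E minor it is written Imaj7.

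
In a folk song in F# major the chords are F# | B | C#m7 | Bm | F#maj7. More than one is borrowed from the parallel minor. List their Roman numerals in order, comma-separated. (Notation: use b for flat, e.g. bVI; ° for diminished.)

F# major has the diatonic set F#, G#m, A#m, B, C#, D#m, E#dim. F#, B and F#maj7 are all diatonic. C#m7 (C#–E–G#–B) is not: scale degree 5 in F# major carries C# (V). In F# minor the chord on that degree is C#m7, so here it functions as v7, borrowed from the parallel minor. But Bm (B–D–F#) is foreign: the diatonic IV on degree 4 is B, whereas Bm comes from F# minor. It is labeled iv.

v7, iv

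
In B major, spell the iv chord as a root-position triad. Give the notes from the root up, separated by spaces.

E G B

The root, E, is scale degree 4 — the same note in B major and B minor; only the chord quality changes. In B minor the chord on E is E–G–B.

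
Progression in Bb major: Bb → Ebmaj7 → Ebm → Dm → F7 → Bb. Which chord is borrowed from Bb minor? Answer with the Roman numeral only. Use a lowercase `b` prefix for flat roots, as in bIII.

iv

The diatonic triads in Bb major are Bb, Cm, Dm, Eb, F, Gm, Adim. Bb, Ebmaj7, Dm and F7 all belong to that set. But Ebm (Eb–Gb–Bb) is foreign: the diatonic IV on degree 4 is Eb, whereas Ebm comes from Bb minor. It is labeled iv.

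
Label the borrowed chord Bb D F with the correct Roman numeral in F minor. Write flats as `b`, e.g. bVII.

Bb is scale degree 4 in F minor. Diatonically F minor has Bbm (iv) on that degree; Bb–D–F is instead the major chord native to F major, so it takes the label IV.

IV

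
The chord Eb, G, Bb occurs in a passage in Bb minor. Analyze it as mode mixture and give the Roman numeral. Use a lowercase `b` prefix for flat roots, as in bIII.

Eb is scale degree 4 in Bb minor. Eb–G–Bb is a major chord — the form found in Bb major, not the diatonic iv (Ebm). Borrowed into Bb minor it is written IV.

IV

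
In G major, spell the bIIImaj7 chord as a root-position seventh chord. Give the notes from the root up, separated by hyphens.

Bb-D-F-A

The root of bIIImaj7 is the lowered 3rd degree: B becomes Bb. Building the major-seventh chord from the parallel minor on Bb: Bb–D–F–A.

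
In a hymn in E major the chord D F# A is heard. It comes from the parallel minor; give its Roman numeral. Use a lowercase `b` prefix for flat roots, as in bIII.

bVII

In E major scale degree 7 is D#; D is its lowered form, from E minor. Diatonically E major has D#dim (vii°) on that degree; D–F#–A is instead the major chord native to E minor, so it takes the label bVII.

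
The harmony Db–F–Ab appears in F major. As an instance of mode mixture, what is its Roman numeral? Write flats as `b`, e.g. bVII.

bVI

Db is the lowered form of scale degree 6 in F major (the diatonic degree 6 is D). Db–F–Ab is a major chord — the form found in F minor, not the diatonic vi (Dm). Borrowed into F major it is written bVI.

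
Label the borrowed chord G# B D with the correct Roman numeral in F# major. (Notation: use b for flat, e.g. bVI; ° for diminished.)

ii°

G# is scale degree 2 in F# major. G#–B–D is a diminished chord — the form found in F# minor, not the diatonic ii (G#m). Borrowed into F# major it is written ii°.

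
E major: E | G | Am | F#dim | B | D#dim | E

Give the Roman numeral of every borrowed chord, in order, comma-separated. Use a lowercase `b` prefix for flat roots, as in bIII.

E major has the diatonic set E, F#m, G#m, A, B, C#m, D#dim. E, B and D#dim are all diatonic. G (G–B–D) doesn't fit — on degree 3 E major would have G#m (iii). G is the degree-3 chord of E minor, so it is the borrowed bIII. But Am (A–C–E) is foreign: the diatonic IV on degree 4 is A, whereas Am comes from E minor. It is labeled iv. F#dim (F#–A–C) doesn't fit — on degree 2 E major would have F#m (ii). F#dim is the degree-2 chord of E minor, so it is the borrowed ii°.

bIII, iv, ii°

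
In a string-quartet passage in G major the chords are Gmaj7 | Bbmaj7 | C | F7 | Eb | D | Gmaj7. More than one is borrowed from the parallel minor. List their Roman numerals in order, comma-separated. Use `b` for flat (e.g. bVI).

bIIImaj7, bVII7, bVI

The diatonic triads in G major are G, Am, Bm, C, D, Em, F#dim. Gmaj7, C and D all belong to that set. But Bbmaj7 (Bb–D–F–A) is foreign: the diatonic iii on degree 3 is Bm, whereas Bbmaj7 comes from G minor. It is labeled bIIImaj7. F7 (F–A–C–Eb) doesn't fit — on degree 7 G major would have F#dim (vii°). F7 is the degree-7 chord of G minor, so it is the borrowed bVII7. But Eb (Eb–G–Bb) is foreign: the diatonic vi on degree 6 is Em, whereas Eb comes from G minor. It is labeled bVI.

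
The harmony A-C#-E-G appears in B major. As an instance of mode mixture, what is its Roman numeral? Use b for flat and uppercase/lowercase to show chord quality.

The root A is the lowered 7th scale degree — diatonically B major has A# there. Diatonically B major has A#dim (vii°) on that degree; A–C#–E–G is instead the dominant-seventh chord native to B minor, so it takes the label bVII7.

bVII7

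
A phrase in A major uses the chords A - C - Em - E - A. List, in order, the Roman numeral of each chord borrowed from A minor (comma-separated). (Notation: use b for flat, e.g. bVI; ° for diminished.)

bIII, v

A major has the diatonic set A, Bm, C#m, D, E, F#m, G#dim. A and E both belong to that set. C (C–E–G) doesn't fit — on degree 3 A major would have C#m (iii). C is the degree-3 chord of A minor, so it is the borrowed bIII. Em (E–G–B) doesn't fit — on degree 5 A major would have E (V). Em is the degree-5 chord of A minor, so it is the borrowed v.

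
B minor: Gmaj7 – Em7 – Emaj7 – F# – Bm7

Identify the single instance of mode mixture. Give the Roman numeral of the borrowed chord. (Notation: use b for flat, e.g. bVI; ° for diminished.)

In B minor (with V from harmonic minor) the diatonic chords are Bm, C#dim, D, Em, F#, G, A. Gmaj7, Em7, F# and Bm7 are all diatonic. But Emaj7 (E–G#–B–D#) is foreign: the diatonic iv on degree 4 is Em, whereas Emaj7 comes from B major. It is labeled IVmaj7.

IVmaj7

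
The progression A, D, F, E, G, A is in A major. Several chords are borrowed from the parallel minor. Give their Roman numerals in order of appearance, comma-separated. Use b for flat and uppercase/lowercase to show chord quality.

bVI, bVII

A major has the diatonic set A, Bm, C#m, D, E, F#m, G#dim. A, D and E all belong to that set. But F (F–A–C) is foreign: the diatonic vi on degree 6 is F#m, whereas F comes from A minor. It is labeled bVI. G (G–B–D) doesn't fit — on degree 7 A major would have G#dim (vii°). G is the degree-7 chord of A minor, so it is the borrowed bVII.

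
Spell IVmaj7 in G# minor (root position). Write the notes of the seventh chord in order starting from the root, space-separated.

IVmaj7 is built on scale degree 4, which is C# in both G# minor and its parallel. Building the major-seventh chord from the parallel major on C#: C#–E#–G#–B#.

C# E# G# B#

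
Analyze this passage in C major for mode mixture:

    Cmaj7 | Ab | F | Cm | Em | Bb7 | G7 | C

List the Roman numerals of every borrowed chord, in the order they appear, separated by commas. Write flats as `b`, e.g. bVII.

The diatonic triads in C major are C, Dm, Em, F, G, Am, Bdim. Cmaj7, F, Em, G7 and C all belong to that set. But Ab (Ab–C–Eb) is foreign: the diatonic vi on degree 6 is Am, whereas Ab comes from C minor. It is labeled bVI. But Cm (C–Eb–G) is foreign: the diatonic I on degree 1 is C, whereas Cm comes from C minor. It is labeled i. Bb7 (Bb–D–F–Ab) doesn't fit — on degree 7 C major would have Bdim (vii°). Bb7 is the degree-7 chord of C minor, so it is the borrowed bVII7.

bVI, i, bVII7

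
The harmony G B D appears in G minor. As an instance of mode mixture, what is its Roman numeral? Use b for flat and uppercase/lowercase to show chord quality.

I

G is scale degree 1 in G minor. Diatonically G minor has Gm (i) on that degree; G–B–D is instead the major chord native to G major, so it takes the label I.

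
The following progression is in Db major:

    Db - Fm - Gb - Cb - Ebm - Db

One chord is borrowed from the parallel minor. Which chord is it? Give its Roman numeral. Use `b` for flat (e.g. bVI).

In Db major the diatonic chords are Db, Ebm, Fm, Gb, Ab, Bbm, Cdim. Db, Fm, Gb and Ebm all belong to that set. Cb (Cb–Eb–Gb) doesn't fit — on degree 7 Db major would have Cdim (vii°). Cb is the degree-7 chord of Db minor, so it is the borrowed bVII.

bVII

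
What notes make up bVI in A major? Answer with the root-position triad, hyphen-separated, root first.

F-A-C

Scale degree 6 in A major is F#. bVI uses the lowered form, F, taken from A minor. Stacking thirds in A minor on F gives F–A–C.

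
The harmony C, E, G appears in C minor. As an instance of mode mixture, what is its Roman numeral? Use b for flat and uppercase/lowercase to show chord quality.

I

The root C is the diatonic 1st degree of C minor; the borrowing shows in the chord quality. Diatonically C minor has Cm (i) on that degree; C–E–G is instead the major chord native to C major, so it takes the label I.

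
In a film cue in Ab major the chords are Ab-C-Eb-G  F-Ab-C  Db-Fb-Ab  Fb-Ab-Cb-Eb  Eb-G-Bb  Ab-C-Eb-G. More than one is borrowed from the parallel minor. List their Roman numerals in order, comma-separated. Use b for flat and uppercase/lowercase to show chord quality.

Ab major has the diatonic set Ab, Bbm, Cm, Db, Eb, Fm, Gdim. Ab–C–Eb–G = Abmaj7, F–Ab–C = Fm and Eb–G–Bb = Eb are all diatonic. Db–Fb–Ab is not: scale degree 4 in Ab major carries Db (IV). In Ab minor the chord on that degree is Dbm, so here it functions as iv, borrowed from the parallel minor. But Fb–Ab–Cb–Eb is foreign: the diatonic vi on degree 6 is Fm, whereas Fbmaj7 comes from Ab minor. It is labeled bVImaj7.

iv, bVImaj7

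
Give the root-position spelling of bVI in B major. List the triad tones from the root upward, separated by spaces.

The root of bVI is the lowered 6th degree: G# becomes G. Building the major chord from the parallel minor on G: G–B–D.

G B D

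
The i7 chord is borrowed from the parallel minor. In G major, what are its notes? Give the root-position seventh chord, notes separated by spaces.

i7 is built on scale degree 1, which is G in both G major and its parallel. In G minor the chord on G is G–Bb–D–F.

G Bb D F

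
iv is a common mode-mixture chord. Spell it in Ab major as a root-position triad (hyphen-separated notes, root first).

iv is built on scale degree 4, which is Db in both Ab major and its parallel. Building the minor chord from the parallel minor on Db: Db–Fb–Ab.

Db-Fb-Ab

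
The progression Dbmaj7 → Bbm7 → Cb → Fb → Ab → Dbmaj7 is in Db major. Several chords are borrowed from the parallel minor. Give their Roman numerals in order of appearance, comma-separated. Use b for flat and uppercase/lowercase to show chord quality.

bVII, bIII

In Db major the diatonic chords are Db, Ebm, Fm, Gb, Ab, Bbm, Cdim. Dbmaj7, Bbm7 and Ab all belong to that set. But Cb (Cb–Eb–Gb) is foreign: the diatonic vii° on degree 7 is Cdim, whereas Cb comes from Db minor. It is labeled bVII. But Fb (Fb–Ab–Cb) is foreign: the diatonic iii on degree 3 is Fm, whereas Fb comes from Db minor. It is labeled bIII.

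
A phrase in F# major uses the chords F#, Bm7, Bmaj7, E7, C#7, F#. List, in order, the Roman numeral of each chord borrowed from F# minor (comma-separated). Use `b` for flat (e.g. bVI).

F# major has the diatonic set F#, G#m, A#m, B, C#, D#m, E#dim. F#, Bmaj7 and C#7 are all diatonic. But Bm7 (B–D–F#–A) is foreign: the diatonic IV on degree 4 is B, whereas Bm7 comes from F# minor. It is labeled iv7. E7 (E–G#–B–D) is not: scale degree 7 in F# major carries E#dim (vii°). In F# minor the chord on that degree is E7, so here it functions as bVII7, borrowed from the parallel minor.

iv7, bVII7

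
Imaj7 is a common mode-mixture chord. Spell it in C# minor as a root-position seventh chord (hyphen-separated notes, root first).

Imaj7 is built on scale degree 1, which is C# in both C# minor and its parallel. Stacking thirds in C# major on C# gives C#–E#–G#–B#.

C#-E#-G#-B#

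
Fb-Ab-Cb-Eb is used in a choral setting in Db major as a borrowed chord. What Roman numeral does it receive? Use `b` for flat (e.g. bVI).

In Db major scale degree 3 is F; Fb is its lowered form, from Db minor. The diatonic chord on degree 3 would be Fm (iii), but Fb–Ab–Cb–Eb is the major-seventh chord from Db minor. As a borrowed chord it is labeled bIIImaj7.

bIIImaj7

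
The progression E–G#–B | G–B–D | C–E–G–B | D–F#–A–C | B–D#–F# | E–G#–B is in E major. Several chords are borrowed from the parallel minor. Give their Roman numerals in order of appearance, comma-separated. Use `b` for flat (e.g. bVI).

The diatonic triads in E major are E, F#m, G#m, A, B, C#m, D#dim. Of the given chords, E–G#–B = E and B–D#–F# = B are diatonic. G–B–D is not: scale degree 3 in E major carries G#m (iii). In E minor the chord on that degree is G, so here it functions as bIII, borrowed from the parallel minor. C–E–G–B is not: scale degree 6 in E major carries C#m (vi). In E minor the chord on that degree is Cmaj7, so here it functions as bVImaj7, borrowed from the parallel minor. D–F#–A–C doesn't fit — on degree 7 E major would have D#dim (vii°). D7 is the degree-7 chord of E minor, so it is the borrowed bVII7.

bIII, bVImaj7, bVII7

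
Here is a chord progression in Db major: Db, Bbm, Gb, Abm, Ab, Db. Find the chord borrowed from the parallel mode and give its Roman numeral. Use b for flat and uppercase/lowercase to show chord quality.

v

The diatonic triads in Db major are Db, Ebm, Fm, Gb, Ab, Bbm, Cdim. Of the given chords, Db, Bbm, Gb and Ab are diatonic. Abm (Ab–Cb–Eb) doesn't fit — on degree 5 Db major would have Ab (V). Abm is the degree-5 chord of Db minor, so it is the borrowed v.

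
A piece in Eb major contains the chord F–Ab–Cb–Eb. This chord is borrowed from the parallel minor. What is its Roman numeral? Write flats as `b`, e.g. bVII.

F is scale degree 2 in Eb major. F–Ab–Cb–Eb is a half-diminished-seventh chord — the form found in Eb minor, not the diatonic ii (Fm). Borrowed into Eb major it is written iiø7.

iiø7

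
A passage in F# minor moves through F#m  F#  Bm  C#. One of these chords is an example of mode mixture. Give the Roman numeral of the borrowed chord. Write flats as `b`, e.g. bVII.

F# minor has the diatonic set F#m, G#dim, A, Bm, C#, D, E (with V from harmonic minor). F#m, Bm and C# are all diatonic. F# (F#–A#–C#) is not: scale degree 1 in F# minor carries F#m (i). In F# major the chord on that degree is F#, so here it functions as I, borrowed from the parallel major.

I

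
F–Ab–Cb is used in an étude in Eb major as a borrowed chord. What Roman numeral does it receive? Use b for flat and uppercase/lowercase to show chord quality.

F is scale degree 2 in Eb major. F–Ab–Cb is a diminished chord — the form found in Eb minor, not the diatonic ii (Fm). Borrowed into Eb major it is written ii°.

ii°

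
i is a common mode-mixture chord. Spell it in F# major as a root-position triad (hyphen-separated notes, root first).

F#-A-C#

i is built on scale degree 1, which is F# in both F# major and its parallel. Stacking thirds in F# minor on F# gives F#–A–C#.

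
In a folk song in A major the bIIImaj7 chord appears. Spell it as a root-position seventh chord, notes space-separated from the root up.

bIIImaj7 is built on the lowered scale degree 3. In A major degree 3 is C#; lowered it becomes C. Building the major-seventh chord from the parallel minor on C: C–E–G–B.

C E G B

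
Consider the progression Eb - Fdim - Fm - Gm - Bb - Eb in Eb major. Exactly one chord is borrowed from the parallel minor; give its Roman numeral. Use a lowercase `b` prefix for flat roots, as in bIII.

ii°

Eb major has the diatonic set Eb, Fm, Gm, Ab, Bb, Cm, Ddim. Eb, Fm, Gm and Bb all belong to that set. Fdim (F–Ab–Cb) is not: scale degree 2 in Eb major carries Fm (ii). In Eb minor the chord on that degree is Fdim, so here it functions as ii°, borrowed from the parallel minor.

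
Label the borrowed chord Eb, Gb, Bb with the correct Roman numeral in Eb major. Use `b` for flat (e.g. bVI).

Eb is scale degree 1 in Eb major. Diatonically Eb major has Eb (I) on that degree; Eb–Gb–Bb is instead the minor chord native to Eb minor, so it takes the label i.

i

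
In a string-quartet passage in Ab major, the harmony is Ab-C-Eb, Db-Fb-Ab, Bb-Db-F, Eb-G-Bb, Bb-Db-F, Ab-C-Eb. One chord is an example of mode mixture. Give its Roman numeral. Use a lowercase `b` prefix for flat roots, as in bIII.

In Ab major the diatonic chords are Ab, Bbm, Cm, Db, Eb, Fm, Gdim. Of the given chords, Ab–C–Eb = Ab, Bb–Db–F = Bbm and Eb–G–Bb = Eb are diatonic. Db–Fb–Ab is not: scale degree 4 in Ab major carries Db (IV). In Ab minor the chord on that degree is Dbm, so here it functions as iv, borrowed from the parallel minor.

iv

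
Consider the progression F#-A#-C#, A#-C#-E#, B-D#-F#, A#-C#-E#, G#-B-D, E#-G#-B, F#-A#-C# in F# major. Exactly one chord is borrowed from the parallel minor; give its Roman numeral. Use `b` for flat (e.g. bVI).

The diatonic triads in F# major are F#, G#m, A#m, B, C#, D#m, E#dim. F#–A#–C# = F#, A#–C#–E# = A#m, B–D#–F# = B and E#–G#–B = E#dim all belong to that set. G#–B–D is not: scale degree 2 in F# major carries G#m (ii). In F# minor the chord on that degree is G#dim, so here it functions as ii°, borrowed from the parallel minor.

ii°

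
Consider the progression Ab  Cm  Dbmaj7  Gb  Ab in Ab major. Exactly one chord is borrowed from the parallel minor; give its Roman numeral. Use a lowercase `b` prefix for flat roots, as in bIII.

bVII

In Ab major the diatonic chords are Ab, Bbm, Cm, Db, Eb, Fm, Gdim. Ab, Cm and Dbmaj7 are all diatonic. Gb (Gb–Bb–Db) is not: scale degree 7 in Ab major carries Gdim (vii°). In Ab minor the chord on that degree is Gb, so here it functions as bVII, borrowed from the parallel minor.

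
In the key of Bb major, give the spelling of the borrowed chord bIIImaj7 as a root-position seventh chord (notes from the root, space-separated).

Scale degree 3 in Bb major is D. bIIImaj7 uses the lowered form, Db, taken from Bb minor. In Bb minor the chord on Db is Db–F–Ab–C.

Db F Ab C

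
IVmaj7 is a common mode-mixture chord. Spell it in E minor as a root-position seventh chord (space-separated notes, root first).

IVmaj7 is built on scale degree 4, which is A in both E minor and its parallel. In E major the chord on A is A–C#–E–G#.

A C# E G#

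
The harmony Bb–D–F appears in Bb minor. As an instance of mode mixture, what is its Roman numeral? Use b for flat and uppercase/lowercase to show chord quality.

The root Bb is the diatonic 1st degree of Bb minor; the borrowing shows in the chord quality. The diatonic chord on degree 1 would be Bbm (i), but Bb–D–F is the major chord from Bb major. As a borrowed chord it is labeled I.

I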